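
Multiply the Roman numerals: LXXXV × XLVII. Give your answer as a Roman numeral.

LXXXV = 85
XLVII = 47
85 × 47 = 3995

MMMCMXCV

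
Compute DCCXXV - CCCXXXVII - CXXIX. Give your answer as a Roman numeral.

DCCXXV = 725, CCCXXXVII = 337, CXXIX = 129
725 - 337 = 388
388 - 129 = 259

CCLIX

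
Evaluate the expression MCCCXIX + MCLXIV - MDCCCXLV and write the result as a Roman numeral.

MCCCXIX = 1319, MCLXIV = 1164, MDCCCXLV = 1845
1319 + 1164 = 2483
2483 - 1845 = 638

DCXXXVIII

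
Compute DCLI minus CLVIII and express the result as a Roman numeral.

DCLI = 651
CLVIII = 158
651 - 158 = 493

CDXCIII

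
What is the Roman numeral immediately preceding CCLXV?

CCLXV = 265, so the previous integer is 265 - 1 = 264

CCLXIV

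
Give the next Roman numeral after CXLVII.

CXLVII = 147, so the next integer is 147 + 1 = 148

CXLVIII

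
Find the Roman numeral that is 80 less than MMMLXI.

MMMLXI = 3061
3061 - 80 = 2981

MMCMLXXXI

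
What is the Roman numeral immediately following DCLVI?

DCLVI = 656, so the next integer is 656 + 1 = 657

DCLVII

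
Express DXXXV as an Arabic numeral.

DXXXV: D=500, X=10, X=10, X=10, V=5
500 + 10 + 10 + 10 + 5 = 535

535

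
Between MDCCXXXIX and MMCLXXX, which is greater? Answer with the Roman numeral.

MDCCXXXIX = 1739
MMCLXXX = 2180
2180 is larger

MMCLXXX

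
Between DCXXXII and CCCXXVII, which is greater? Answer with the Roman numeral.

DCXXXII = 632
CCCXXVII = 327
632 is larger

DCXXXII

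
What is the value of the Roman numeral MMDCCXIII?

MMDCCXIII: M=1000, M=1000, D=500, C=100, C=100, X=10, I=1, I=1, I=1
1000 + 1000 + 500 + 100 + 100 + 10 + 1 + 1 + 1 = 2713

2713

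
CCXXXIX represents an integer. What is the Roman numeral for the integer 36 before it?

CCXXXIX = 239
239 - 36 = 203

CCIII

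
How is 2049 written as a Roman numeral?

Convert 2049 to Roman numerals:
  2049 contains 2×1000 (MM)
  49 contains 1×40 (XL)
  9 contains 1×9 (IX)

MMXLIX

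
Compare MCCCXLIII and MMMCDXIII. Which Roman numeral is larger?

MCCCXLIII = 1343
MMMCDXIII = 3413
3413 is larger

MMMCDXIII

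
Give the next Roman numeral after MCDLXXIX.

MCDLXXIX = 1479, so the next integer is 1479 + 1 = 1480

MCDLXXX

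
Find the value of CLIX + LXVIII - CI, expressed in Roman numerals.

CLIX = 159, LXVIII = 68, CI = 101
159 + 68 = 227
227 - 101 = 126

CXXVI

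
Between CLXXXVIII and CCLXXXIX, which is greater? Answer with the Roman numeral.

CLXXXVIII = 188
CCLXXXIX = 289
289 is larger

CCLXXXIX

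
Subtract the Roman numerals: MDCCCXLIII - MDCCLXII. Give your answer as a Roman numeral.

MDCCCXLIII = 1843
MDCCLXII = 1762
1843 - 1762 = 81

LXXXI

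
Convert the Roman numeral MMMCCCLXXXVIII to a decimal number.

MMMCCCLXXXVIII: M=1000, M=1000, M=1000, C=100, C=100, C=100, L=50, X=10, X=10, X=10, V=5, I=1, I=1, I=1
1000 + 1000 + 1000 + 100 + 100 + 100 + 50 + 10 + 10 + 10 + 5 + 1 + 1 + 1 = 3388

3388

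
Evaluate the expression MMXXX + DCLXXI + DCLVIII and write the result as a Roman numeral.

MMXXX = 2030, DCLXXI = 671, DCLVIII = 658
2030 + 671 = 2701
2701 + 658 = 3359

MMMCCCLIX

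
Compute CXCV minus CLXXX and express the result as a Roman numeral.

CXCV = 195
CLXXX = 180
195 - 180 = 15

XV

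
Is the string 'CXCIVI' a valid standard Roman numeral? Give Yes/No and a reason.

'CXCIVI': I cannot come right after the subtractive pair IV: once I is subtracted in IV, the next symbol must be smaller than I

No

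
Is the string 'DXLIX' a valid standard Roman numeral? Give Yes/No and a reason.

'DXLIX': Check the rules: uses only the symbols I, V, X, L, C, D, M; no symbol is repeated more than three times in a row; V, L and D each appear at most once; the only places a smaller symbol precedes a larger one are the allowed subtractive pairs XL, IX, the symbol right after such a pair (if any) is smaller than the pair's first symbol, and otherwise the values never increase from left to right. Value: D (500) + XL (40) + IX (9) = 549. So it is a valid standard Roman numeral.

Yes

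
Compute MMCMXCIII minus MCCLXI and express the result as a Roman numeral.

MMCMXCIII = 2993
MCCLXI = 1261
2993 - 1261 = 1732

MDCCXXXII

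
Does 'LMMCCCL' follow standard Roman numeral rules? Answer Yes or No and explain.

'LMMCCCL': L should not appear more than once

No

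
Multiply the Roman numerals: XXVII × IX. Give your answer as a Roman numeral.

XXVII = 27
IX = 9
27 × 9 = 243

CCXLIII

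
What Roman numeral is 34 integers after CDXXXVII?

CDXXXVII = 437
437 + 34 = 471

CDLXXI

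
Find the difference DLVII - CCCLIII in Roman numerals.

DLVII = 557
CCCLIII = 353
557 - 353 = 204

CCIV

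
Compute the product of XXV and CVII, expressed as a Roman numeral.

XXV = 25
CVII = 107
25 × 107 = 2675

MMDCLXXV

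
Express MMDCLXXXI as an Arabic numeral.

MMDCLXXXI: M=1000, M=1000, D=500, C=100, L=50, X=10, X=10, X=10, I=1
1000 + 1000 + 500 + 100 + 50 + 10 + 10 + 10 + 1 = 2681

2681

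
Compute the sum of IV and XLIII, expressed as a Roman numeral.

IV = 4
XLIII = 43
4 + 43 = 47

XLVII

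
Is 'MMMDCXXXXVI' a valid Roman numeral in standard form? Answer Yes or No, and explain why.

'MMMDCXXXXVI': More than 3 consecutive X's

No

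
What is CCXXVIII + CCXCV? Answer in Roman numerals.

CCXXVIII = 228
CCXCV = 295
228 + 295 = 523

DXXIII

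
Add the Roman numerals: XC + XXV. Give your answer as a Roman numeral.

XC = 90
XXV = 25
90 + 25 = 115

CXV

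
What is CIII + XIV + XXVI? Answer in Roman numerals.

CIII = 103, XIV = 14, XXVI = 26
103 + 14 = 117
117 + 26 = 143

CXLIII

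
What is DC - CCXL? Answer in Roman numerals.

DC = 600
CCXL = 240
600 - 240 = 360

CCCLX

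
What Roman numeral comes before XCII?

XCII = 92; previous is 91

XCI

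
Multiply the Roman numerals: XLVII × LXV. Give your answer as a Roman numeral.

XLVII = 47
LXV = 65
47 × 65 = 3055

MMMLV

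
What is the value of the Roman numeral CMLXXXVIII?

CMLXXXVIII: CM=900, L=50, X=10, X=10, X=10, V=5, I=1, I=1, I=1
900 + 50 + 10 + 10 + 10 + 5 + 1 + 1 + 1 = 988

988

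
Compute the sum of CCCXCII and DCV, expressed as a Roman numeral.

CCCXCII = 392
DCV = 605
392 + 605 = 997

CMXCVII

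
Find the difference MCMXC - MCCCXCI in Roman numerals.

MCMXC = 1990
MCCCXCI = 1391
1990 - 1391 = 599

DXCIX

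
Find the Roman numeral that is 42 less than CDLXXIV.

CDLXXIV = 474
474 - 42 = 432

CDXXXII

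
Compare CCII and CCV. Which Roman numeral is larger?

CCII = 202
CCV = 205
205 is larger

CCV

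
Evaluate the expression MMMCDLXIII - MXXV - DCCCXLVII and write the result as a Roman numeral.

MMMCDLXIII = 3463, MXXV = 1025, DCCCXLVII = 847
3463 - 1025 = 2438
2438 - 847 = 1591

MDXCI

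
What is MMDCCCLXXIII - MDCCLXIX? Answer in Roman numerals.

MMDCCCLXXIII = 2873
MDCCLXIX = 1769
2873 - 1769 = 1104

MCIV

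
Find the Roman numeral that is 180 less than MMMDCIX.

MMMDCIX = 3609
3609 - 180 = 3429

MMMCDXXIX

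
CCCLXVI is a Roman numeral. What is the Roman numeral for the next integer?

CCCLXVI = 366, so the next integer is 366 + 1 = 367

CCCLXVII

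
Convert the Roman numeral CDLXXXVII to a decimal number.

CDLXXXVII: CD=400, L=50, X=10, X=10, X=10, V=5, I=1, I=1
400 + 50 + 10 + 10 + 10 + 5 + 1 + 1 = 487

487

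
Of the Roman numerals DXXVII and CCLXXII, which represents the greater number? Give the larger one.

DXXVII = 527
CCLXXII = 272
527 is larger

DXXVII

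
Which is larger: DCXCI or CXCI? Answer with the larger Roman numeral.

DCXCI = 691
CXCI = 191
691 is larger

DCXCI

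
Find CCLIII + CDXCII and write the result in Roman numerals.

CCLIII = 253
CDXCII = 492
253 + 492 = 745

DCCXLV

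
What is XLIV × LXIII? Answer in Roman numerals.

XLIV = 44
LXIII = 63
44 × 63 = 2772

MMDCCLXXII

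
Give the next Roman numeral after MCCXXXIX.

MCCXXXIX = 1239, so the next integer is 1239 + 1 = 1240

MCCXL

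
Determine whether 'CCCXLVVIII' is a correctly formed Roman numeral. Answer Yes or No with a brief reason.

'CCCXLVVIII': V should not appear more than once

No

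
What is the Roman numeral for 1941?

Convert 1941 to Roman numerals:
  1941 contains 1×1000 (M)
  941 contains 1×900 (CM)
  41 contains 1×40 (XL)
  1 contains 1×1 (I)

MCMXLI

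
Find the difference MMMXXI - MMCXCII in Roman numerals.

MMMXXI = 3021
MMCXCII = 2192
3021 - 2192 = 829

DCCCXXIX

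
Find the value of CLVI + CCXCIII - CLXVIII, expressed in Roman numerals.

CLVI = 156, CCXCIII = 293, CLXVIII = 168
156 + 293 = 449
449 - 168 = 281

CCLXXXI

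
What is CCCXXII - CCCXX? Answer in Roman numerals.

CCCXXII = 322
CCCXX = 320
322 - 320 = 2

II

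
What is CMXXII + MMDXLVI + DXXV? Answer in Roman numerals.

CMXXII = 922, MMDXLVI = 2546, DXXV = 525
922 + 2546 = 3468
3468 + 525 = 3993

MMMCMXCIII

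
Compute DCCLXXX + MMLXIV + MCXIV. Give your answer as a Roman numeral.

DCCLXXX = 780, MMLXIV = 2064, MCXIV = 1114
780 + 2064 = 2844
2844 + 1114 = 3958

MMMCMLVIII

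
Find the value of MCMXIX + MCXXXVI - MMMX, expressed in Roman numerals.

MCMXIX = 1919, MCXXXVI = 1136, MMMX = 3010
1919 + 1136 = 3055
3055 - 3010 = 45

XLV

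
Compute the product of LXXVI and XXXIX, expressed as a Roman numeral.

LXXVI = 76
XXXIX = 39
76 × 39 = 2964

MMCMLXIV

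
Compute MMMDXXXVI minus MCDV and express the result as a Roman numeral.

MMMDXXXVI = 3536
MCDV = 1405
3536 - 1405 = 2131

MMCXXXI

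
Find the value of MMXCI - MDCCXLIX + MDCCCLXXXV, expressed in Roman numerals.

MMXCI = 2091, MDCCXLIX = 1749, MDCCCLXXXV = 1885
2091 - 1749 = 342
342 + 1885 = 2227

MMCCXXVII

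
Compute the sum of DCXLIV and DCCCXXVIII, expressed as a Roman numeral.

DCXLIV = 644
DCCCXXVIII = 828
644 + 828 = 1472

MCDLXXII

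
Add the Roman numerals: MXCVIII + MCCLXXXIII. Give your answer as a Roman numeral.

MXCVIII = 1098
MCCLXXXIII = 1283
1098 + 1283 = 2381

MMCCCLXXXI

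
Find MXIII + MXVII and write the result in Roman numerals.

MXIII = 1013
MXVII = 1017
1013 + 1017 = 2030

MMXXX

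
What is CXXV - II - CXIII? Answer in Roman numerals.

CXXV = 125, II = 2, CXIII = 113
125 - 2 = 123
123 - 113 = 10

X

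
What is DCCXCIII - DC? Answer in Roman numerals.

DCCXCIII = 793
DC = 600
793 - 600 = 193

CXCIII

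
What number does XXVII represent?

XXVII: X=10, X=10, V=5, I=1, I=1
10 + 10 + 5 + 1 + 1 = 27

27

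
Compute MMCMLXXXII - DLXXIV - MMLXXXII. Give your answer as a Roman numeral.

MMCMLXXXII = 2982, DLXXIV = 574, MMLXXXII = 2082
2982 - 574 = 2408
2408 - 2082 = 326

CCCXXVI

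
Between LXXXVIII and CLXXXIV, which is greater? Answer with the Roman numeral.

LXXXVIII = 88
CLXXXIV = 184
184 is larger

CLXXXIV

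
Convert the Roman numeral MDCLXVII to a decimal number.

MDCLXVII: M=1000, D=500, C=100, L=50, X=10, V=5, I=1, I=1
1000 + 500 + 100 + 50 + 10 + 5 + 1 + 1 = 1667

1667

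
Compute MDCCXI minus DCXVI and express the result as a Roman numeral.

MDCCXI = 1711
DCXVI = 616
1711 - 616 = 1095

MXCV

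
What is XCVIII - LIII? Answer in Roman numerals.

XCVIII = 98
LIII = 53
98 - 53 = 45

XLV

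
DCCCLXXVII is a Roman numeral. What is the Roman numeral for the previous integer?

DCCCLXXVII = 877, so the previous integer is 877 - 1 = 876

DCCCLXXVI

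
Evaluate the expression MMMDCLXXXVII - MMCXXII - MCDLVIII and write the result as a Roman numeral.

MMMDCLXXXVII = 3687, MMCXXII = 2122, MCDLVIII = 1458
3687 - 2122 = 1565
1565 - 1458 = 107

CVII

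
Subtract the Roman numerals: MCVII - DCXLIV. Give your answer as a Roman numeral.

MCVII = 1107
DCXLIV = 644
1107 - 644 = 463

CDLXIII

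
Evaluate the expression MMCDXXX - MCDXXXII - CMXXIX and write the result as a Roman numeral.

MMCDXXX = 2430, MCDXXXII = 1432, CMXXIX = 929
2430 - 1432 = 998
998 - 929 = 69

LXIX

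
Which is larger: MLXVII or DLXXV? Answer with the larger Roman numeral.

MLXVII = 1067
DLXXV = 575
1067 is larger

MLXVII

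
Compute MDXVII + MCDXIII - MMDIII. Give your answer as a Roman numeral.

MDXVII = 1517, MCDXIII = 1413, MMDIII = 2503
1517 + 1413 = 2930
2930 - 2503 = 427

CDXXVII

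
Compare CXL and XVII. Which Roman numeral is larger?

CXL = 140
XVII = 17
140 is larger

CXL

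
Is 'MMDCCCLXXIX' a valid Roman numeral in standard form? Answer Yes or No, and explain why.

'MMDCCCLXXIX': Check the rules: uses only the symbols I, V, X, L, C, D, M; no symbol is repeated more than three times in a row; V, L and D each appear at most once; the only place a smaller symbol precedes a larger one is the allowed subtractive pair IX, the symbol right after such a pair (if any) is smaller than the pair's first symbol, and otherwise the values never increase from left to right. Value: M (1000) + M (1000) + D (500) + C (100) + C (100) + C (100) + L (50) + X (10) + X (10) + IX (9) = 2879. So it is a valid standard Roman numeral.

Yes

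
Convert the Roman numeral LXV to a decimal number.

LXV: L=50, X=10, V=5
50 + 10 + 5 = 65

65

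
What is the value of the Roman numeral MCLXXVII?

MCLXXVII: M=1000, C=100, L=50, X=10, X=10, V=5, I=1, I=1
1000 + 100 + 50 + 10 + 10 + 5 + 1 + 1 = 1177

1177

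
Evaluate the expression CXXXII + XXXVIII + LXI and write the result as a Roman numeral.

CXXXII = 132, XXXVIII = 38, LXI = 61
132 + 38 = 170
170 + 61 = 231

CCXXXI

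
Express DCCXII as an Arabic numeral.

DCCXII: D=500, C=100, C=100, X=10, I=1, I=1
500 + 100 + 100 + 10 + 1 + 1 = 712

712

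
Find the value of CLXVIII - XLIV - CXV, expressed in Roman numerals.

CLXVIII = 168, XLIV = 44, CXV = 115
168 - 44 = 124
124 - 115 = 9

IX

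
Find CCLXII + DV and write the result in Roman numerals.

CCLXII = 262
DV = 505
262 + 505 = 767

DCCLXVII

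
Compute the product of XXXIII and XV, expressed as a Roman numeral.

XXXIII = 33
XV = 15
33 × 15 = 495

CDXCV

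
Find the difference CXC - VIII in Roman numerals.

CXC = 190
VIII = 8
190 - 8 = 182

CLXXXII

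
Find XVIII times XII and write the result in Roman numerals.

XVIII = 18
XII = 12
18 × 12 = 216

CCXVI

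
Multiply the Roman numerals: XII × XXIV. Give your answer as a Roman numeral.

XII = 12
XXIV = 24
12 × 24 = 288

CCLXXXVIII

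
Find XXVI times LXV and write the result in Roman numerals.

XXVI = 26
LXV = 65
26 × 65 = 1690

MDCXC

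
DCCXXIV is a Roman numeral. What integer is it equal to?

DCCXXIV: D=500, C=100, C=100, X=10, X=10, IV=4
500 + 100 + 100 + 10 + 10 + 4 = 724

724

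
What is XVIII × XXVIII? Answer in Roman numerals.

XVIII = 18
XXVIII = 28
18 × 28 = 504

DIV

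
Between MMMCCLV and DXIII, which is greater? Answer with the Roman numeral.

MMMCCLV = 3255
DXIII = 513
3255 is larger

MMMCCLV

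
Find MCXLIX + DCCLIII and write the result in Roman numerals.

MCXLIX = 1149
DCCLIII = 753
1149 + 753 = 1902

MCMII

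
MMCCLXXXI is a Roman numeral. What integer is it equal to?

MMCCLXXXI: M=1000, M=1000, C=100, C=100, L=50, X=10, X=10, X=10, I=1
1000 + 1000 + 100 + 100 + 50 + 10 + 10 + 10 + 1 = 2281

2281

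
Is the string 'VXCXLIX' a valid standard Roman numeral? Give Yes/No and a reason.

'VXCXLIX': Invalid subtractive combination: VX

No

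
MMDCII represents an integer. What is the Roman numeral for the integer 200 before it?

MMDCII = 2602
2602 - 200 = 2402

MMCDII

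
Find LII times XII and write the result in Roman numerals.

LII = 52
XII = 12
52 × 12 = 624

DCXXIV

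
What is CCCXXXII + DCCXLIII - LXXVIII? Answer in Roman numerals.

CCCXXXII = 332, DCCXLIII = 743, LXXVIII = 78
332 + 743 = 1075
1075 - 78 = 997

CMXCVII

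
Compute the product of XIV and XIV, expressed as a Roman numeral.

XIV = 14
XIV = 14
14 × 14 = 196

CXCVI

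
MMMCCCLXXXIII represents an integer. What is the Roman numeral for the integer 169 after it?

MMMCCCLXXXIII = 3383
3383 + 169 = 3552

MMMDLII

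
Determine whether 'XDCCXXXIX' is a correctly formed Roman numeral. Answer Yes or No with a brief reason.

'XDCCXXXIX': Invalid subtractive combination: XD

No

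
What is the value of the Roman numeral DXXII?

DXXII: D=500, X=10, X=10, I=1, I=1
500 + 10 + 10 + 1 + 1 = 522

522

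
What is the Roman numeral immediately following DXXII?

DXXII = 522; next is 523

DXXIII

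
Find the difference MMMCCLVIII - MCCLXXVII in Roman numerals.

MMMCCLVIII = 3258
MCCLXXVII = 1277
3258 - 1277 = 1981

MCMLXXXI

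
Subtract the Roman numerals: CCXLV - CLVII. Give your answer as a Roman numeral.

CCXLV = 245
CLVII = 157
245 - 157 = 88

LXXXVIII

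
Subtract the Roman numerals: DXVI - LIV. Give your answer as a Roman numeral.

DXVI = 516
LIV = 54
516 - 54 = 462

CDLXII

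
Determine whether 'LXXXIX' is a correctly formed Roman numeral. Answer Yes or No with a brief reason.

'LXXXIX': Check the rules: uses only the symbols I, V, X, L, C, D, M; no symbol is repeated more than three times in a row; V, L and D each appear at most once; the only place a smaller symbol precedes a larger one is the allowed subtractive pair IX, the symbol right after such a pair (if any) is smaller than the pair's first symbol, and otherwise the values never increase from left to right. Value: L (50) + X (10) + X (10) + X (10) + IX (9) = 89. So it is a valid standard Roman numeral.

Yes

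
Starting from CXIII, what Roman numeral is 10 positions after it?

CXIII = 113
113 + 10 = 123

CXXIII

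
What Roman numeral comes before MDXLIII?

MDXLIII = 1543, so the previous integer is 1543 - 1 = 1542

MDXLII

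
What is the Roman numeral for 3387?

Convert 3387 to Roman numerals:
  3387 contains 3×1000 (MMM)
  387 contains 3×100 (CCC)
  87 contains 1×50 (L)
  37 contains 3×10 (XXX)
  7 contains 1×5 (V)
  2 contains 2×1 (II)

MMMCCCLXXXVII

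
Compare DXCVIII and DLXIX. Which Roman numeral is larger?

DXCVIII = 598
DLXIX = 569
598 is larger

DXCVIII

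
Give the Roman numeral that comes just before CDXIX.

CDXIX = 419, so the previous integer is 419 - 1 = 418

CDXVIII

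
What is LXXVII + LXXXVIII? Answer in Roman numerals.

LXXVII = 77
LXXXVIII = 88
77 + 88 = 165

CLXV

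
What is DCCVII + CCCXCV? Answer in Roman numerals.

DCCVII = 707
CCCXCV = 395
707 + 395 = 1102

MCII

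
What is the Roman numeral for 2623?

Convert 2623 to Roman numerals:
  2623 contains 2×1000 (MM)
  623 contains 1×500 (D)
  123 contains 1×100 (C)
  23 contains 2×10 (XX)
  3 contains 3×1 (III)

MMDCXXIII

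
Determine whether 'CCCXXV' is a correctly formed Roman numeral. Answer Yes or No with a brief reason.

'CCCXXV': Check the rules: uses only the symbols I, V, X, L, C, D, M; no symbol is repeated more than three times in a row; V, L and D each appear at most once; no smaller symbol precedes a larger one (values never increase from left to right). Value: C (100) + C (100) + C (100) + X (10) + X (10) + V (5) = 325. So it is a valid standard Roman numeral.

Yes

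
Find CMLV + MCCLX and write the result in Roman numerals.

CMLV = 955
MCCLX = 1260
955 + 1260 = 2215

MMCCXV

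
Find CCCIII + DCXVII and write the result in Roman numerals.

CCCIII = 303
DCXVII = 617
303 + 617 = 920

CMXX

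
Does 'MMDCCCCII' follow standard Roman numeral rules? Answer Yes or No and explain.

'MMDCCCCII': More than 3 consecutive C's

No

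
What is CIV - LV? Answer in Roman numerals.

CIV = 104
LV = 55
104 - 55 = 49

XLIX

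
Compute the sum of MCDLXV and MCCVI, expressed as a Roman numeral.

MCDLXV = 1465
MCCVI = 1206
1465 + 1206 = 2671

MMDCLXXI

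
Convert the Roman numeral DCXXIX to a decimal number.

DCXXIX: D=500, C=100, X=10, X=10, IX=9
500 + 100 + 10 + 10 + 9 = 629

629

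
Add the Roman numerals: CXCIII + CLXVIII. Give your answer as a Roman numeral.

CXCIII = 193
CLXVIII = 168
193 + 168 = 361

CCCLXI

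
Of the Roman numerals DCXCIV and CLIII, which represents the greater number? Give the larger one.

DCXCIV = 694
CLIII = 153
694 is larger

DCXCIV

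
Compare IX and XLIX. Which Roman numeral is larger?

IX = 9
XLIX = 49
49 is larger

XLIX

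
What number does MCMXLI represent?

MCMXLI: M=1000, CM=900, XL=40, I=1
1000 + 900 + 40 + 1 = 1941

1941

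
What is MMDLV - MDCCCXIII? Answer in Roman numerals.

MMDLV = 2555
MDCCCXIII = 1813
2555 - 1813 = 742

DCCXLII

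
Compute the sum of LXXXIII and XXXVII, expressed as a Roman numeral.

LXXXIII = 83
XXXVII = 37
83 + 37 = 120

CXX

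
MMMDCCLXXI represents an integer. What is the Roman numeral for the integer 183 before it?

MMMDCCLXXI = 3771
3771 - 183 = 3588

MMMDLXXXVIII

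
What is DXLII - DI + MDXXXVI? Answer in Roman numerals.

DXLII = 542, DI = 501, MDXXXVI = 1536
542 - 501 = 41
41 + 1536 = 1577

MDLXXVII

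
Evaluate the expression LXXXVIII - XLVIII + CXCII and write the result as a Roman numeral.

LXXXVIII = 88, XLVIII = 48, CXCII = 192
88 - 48 = 40
40 + 192 = 232

CCXXXII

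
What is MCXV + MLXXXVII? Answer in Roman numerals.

MCXV = 1115
MLXXXVII = 1087
1115 + 1087 = 2202

MMCCII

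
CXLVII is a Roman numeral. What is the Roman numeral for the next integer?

CXLVII = 147; next is 148

CXLVIII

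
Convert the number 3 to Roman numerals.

Convert 3 to Roman numerals:
  3 contains 3×1 (III)

III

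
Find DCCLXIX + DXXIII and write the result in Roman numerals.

DCCLXIX = 769
DXXIII = 523
769 + 523 = 1292

MCCXCII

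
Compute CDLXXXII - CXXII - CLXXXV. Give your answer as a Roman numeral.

CDLXXXII = 482, CXXII = 122, CLXXXV = 185
482 - 122 = 360
360 - 185 = 175

CLXXV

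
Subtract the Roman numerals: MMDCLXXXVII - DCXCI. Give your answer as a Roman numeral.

MMDCLXXXVII = 2687
DCXCI = 691
2687 - 691 = 1996

MCMXCVI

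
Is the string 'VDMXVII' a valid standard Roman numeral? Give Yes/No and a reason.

'VDMXVII': V should not appear more than once

No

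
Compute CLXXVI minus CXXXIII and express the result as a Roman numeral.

CLXXVI = 176
CXXXIII = 133
176 - 133 = 43

XLIII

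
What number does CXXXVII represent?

CXXXVII: C=100, X=10, X=10, X=10, V=5, I=1, I=1
100 + 10 + 10 + 10 + 5 + 1 + 1 = 137

137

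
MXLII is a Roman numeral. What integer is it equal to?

MXLII: M=1000, XL=40, I=1, I=1
1000 + 40 + 1 + 1 = 1042

1042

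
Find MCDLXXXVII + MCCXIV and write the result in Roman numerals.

MCDLXXXVII = 1487
MCCXIV = 1214
1487 + 1214 = 2701

MMDCCI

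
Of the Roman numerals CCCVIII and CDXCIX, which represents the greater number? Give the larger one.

CCCVIII = 308
CDXCIX = 499
499 is larger

CDXCIX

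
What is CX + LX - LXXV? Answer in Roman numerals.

CX = 110, LX = 60, LXXV = 75
110 + 60 = 170
170 - 75 = 95

XCV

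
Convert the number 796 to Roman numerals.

Convert 796 to Roman numerals:
  796 contains 1×500 (D)
  296 contains 2×100 (CC)
  96 contains 1×90 (XC)
  6 contains 1×5 (V)
  1 contains 1×1 (I)

DCCXCVI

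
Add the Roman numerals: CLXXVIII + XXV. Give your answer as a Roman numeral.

CLXXVIII = 178
XXV = 25
178 + 25 = 203

CCIII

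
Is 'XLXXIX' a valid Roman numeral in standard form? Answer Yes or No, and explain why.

'XLXXIX': X cannot come right after the subtractive pair XL: once X is subtracted in XL, the next symbol must be smaller than X

No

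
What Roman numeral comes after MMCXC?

MMCXC = 2190, so the next integer is 2190 + 1 = 2191

MMCXCI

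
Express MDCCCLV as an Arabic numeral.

MDCCCLV: M=1000, D=500, C=100, C=100, C=100, L=50, V=5
1000 + 500 + 100 + 100 + 100 + 50 + 5 = 1855

1855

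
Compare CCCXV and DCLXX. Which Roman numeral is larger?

CCCXV = 315
DCLXX = 670
670 is larger

DCLXX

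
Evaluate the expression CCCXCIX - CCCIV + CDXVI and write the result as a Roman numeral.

CCCXCIX = 399, CCCIV = 304, CDXVI = 416
399 - 304 = 95
95 + 416 = 511

DXI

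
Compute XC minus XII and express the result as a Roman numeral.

XC = 90
XII = 12
90 - 12 = 78

LXXVIII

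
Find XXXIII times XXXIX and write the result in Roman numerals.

XXXIII = 33
XXXIX = 39
33 × 39 = 1287

MCCLXXXVII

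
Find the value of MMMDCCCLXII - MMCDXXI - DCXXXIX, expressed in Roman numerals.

MMMDCCCLXII = 3862, MMCDXXI = 2421, DCXXXIX = 639
3862 - 2421 = 1441
1441 - 639 = 802

DCCCII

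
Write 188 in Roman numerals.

Convert 188 to Roman numerals:
  188 contains 1×100 (C)
  88 contains 1×50 (L)
  38 contains 3×10 (XXX)
  8 contains 1×5 (V)
  3 contains 3×1 (III)

CLXXXVIII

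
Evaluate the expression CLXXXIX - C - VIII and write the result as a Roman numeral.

CLXXXIX = 189, C = 100, VIII = 8
189 - 100 = 89
89 - 8 = 81

LXXXI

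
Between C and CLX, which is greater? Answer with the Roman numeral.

C = 100
CLX = 160
160 is larger

CLX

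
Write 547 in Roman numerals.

Convert 547 to Roman numerals:
  547 contains 1×500 (D)
  47 contains 1×40 (XL)
  7 contains 1×5 (V)
  2 contains 2×1 (II)

DXLVII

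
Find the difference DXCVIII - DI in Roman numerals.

DXCVIII = 598
DI = 501
598 - 501 = 97

XCVII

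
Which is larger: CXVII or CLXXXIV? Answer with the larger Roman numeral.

CXVII = 117
CLXXXIV = 184
184 is larger

CLXXXIV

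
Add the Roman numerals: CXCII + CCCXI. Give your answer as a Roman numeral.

CXCII = 192
CCCXI = 311
192 + 311 = 503

DIII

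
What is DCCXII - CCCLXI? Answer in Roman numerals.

DCCXII = 712
CCCLXI = 361
712 - 361 = 351

CCCLI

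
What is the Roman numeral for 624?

Convert 624 to Roman numerals:
  624 contains 1×500 (D)
  124 contains 1×100 (C)
  24 contains 2×10 (XX)
  4 contains 1×4 (IV)

DCXXIV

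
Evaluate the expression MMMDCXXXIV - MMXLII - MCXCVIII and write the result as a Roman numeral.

MMMDCXXXIV = 3634, MMXLII = 2042, MCXCVIII = 1198
3634 - 2042 = 1592
1592 - 1198 = 394

CCCXCIV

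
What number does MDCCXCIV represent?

MDCCXCIV: M=1000, D=500, C=100, C=100, XC=90, IV=4
1000 + 500 + 100 + 100 + 90 + 4 = 1794

1794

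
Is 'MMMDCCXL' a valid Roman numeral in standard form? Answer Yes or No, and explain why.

'MMMDCCXL': Check the rules: uses only the symbols I, V, X, L, C, D, M; no symbol is repeated more than three times in a row; V, L and D each appear at most once; the only place a smaller symbol precedes a larger one is the allowed subtractive pair XL, the symbol right after such a pair (if any) is smaller than the pair's first symbol, and otherwise the values never increase from left to right. Value: M (1000) + M (1000) + M (1000) + D (500) + C (100) + C (100) + XL (40) = 3740. So it is a valid standard Roman numeral.

Yes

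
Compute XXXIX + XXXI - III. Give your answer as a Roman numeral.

XXXIX = 39, XXXI = 31, III = 3
39 + 31 = 70
70 - 3 = 67

LXVII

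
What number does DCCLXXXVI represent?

DCCLXXXVI: D=500, C=100, C=100, L=50, X=10, X=10, X=10, V=5, I=1
500 + 100 + 100 + 50 + 10 + 10 + 10 + 5 + 1 = 786

786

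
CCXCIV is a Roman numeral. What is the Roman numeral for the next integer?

CCXCIV = 294, so the next integer is 294 + 1 = 295

CCXCV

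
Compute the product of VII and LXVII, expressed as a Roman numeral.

VII = 7
LXVII = 67
7 × 67 = 469

CDLXIX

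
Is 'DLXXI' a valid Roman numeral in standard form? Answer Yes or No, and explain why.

'DLXXI': Check the rules: uses only the symbols I, V, X, L, C, D, M; no symbol is repeated more than three times in a row; V, L and D each appear at most once; no smaller symbol precedes a larger one (values never increase from left to right). Value: D (500) + L (50) + X (10) + X (10) + I (1) = 571. So it is a valid standard Roman numeral.

Yes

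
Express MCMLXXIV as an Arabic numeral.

MCMLXXIV: M=1000, CM=900, L=50, X=10, X=10, IV=4
1000 + 900 + 50 + 10 + 10 + 4 = 1974

1974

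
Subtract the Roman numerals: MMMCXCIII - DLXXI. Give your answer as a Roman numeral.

MMMCXCIII = 3193
DLXXI = 571
3193 - 571 = 2622

MMDCXXII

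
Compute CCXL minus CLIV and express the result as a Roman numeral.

CCXL = 240
CLIV = 154
240 - 154 = 86

LXXXVI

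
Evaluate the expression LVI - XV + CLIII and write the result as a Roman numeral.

LVI = 56, XV = 15, CLIII = 153
56 - 15 = 41
41 + 153 = 194

CXCIV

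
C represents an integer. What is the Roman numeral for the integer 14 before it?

C = 100
100 - 14 = 86

LXXXVI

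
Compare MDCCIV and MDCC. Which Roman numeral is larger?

MDCCIV = 1704
MDCC = 1700
1704 is larger

MDCCIV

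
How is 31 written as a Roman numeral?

Convert 31 to Roman numerals:
  31 contains 3×10 (XXX)
  1 contains 1×1 (I)

XXXI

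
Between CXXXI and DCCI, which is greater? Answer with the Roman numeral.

CXXXI = 131
DCCI = 701
701 is larger

DCCI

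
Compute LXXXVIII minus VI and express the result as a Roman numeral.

LXXXVIII = 88
VI = 6
88 - 6 = 82

LXXXII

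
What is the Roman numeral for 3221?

Convert 3221 to Roman numerals:
  3221 contains 3×1000 (MMM)
  221 contains 2×100 (CC)
  21 contains 2×10 (XX)
  1 contains 1×1 (I)

MMMCCXXI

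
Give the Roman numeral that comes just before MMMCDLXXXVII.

MMMCDLXXXVII = 3487; previous is 3486

MMMCDLXXXVI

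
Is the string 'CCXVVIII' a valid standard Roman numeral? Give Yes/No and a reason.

'CCXVVIII': V should not appear more than once

No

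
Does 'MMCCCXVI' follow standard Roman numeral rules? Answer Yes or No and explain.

'MMCCCXVI': Check the rules: uses only the symbols I, V, X, L, C, D, M; no symbol is repeated more than three times in a row; V, L and D each appear at most once; no smaller symbol precedes a larger one (values never increase from left to right). Value: M (1000) + M (1000) + C (100) + C (100) + C (100) + X (10) + V (5) + I (1) = 2316. So it is a valid standard Roman numeral.

Yes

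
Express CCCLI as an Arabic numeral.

CCCLI: C=100, C=100, C=100, L=50, I=1
100 + 100 + 100 + 50 + 1 = 351

351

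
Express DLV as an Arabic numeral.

DLV: D=500, L=50, V=5
500 + 50 + 5 = 555

555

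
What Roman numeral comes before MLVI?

MLVI = 1056; previous is 1055

MLV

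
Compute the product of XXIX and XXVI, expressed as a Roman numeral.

XXIX = 29
XXVI = 26
29 × 26 = 754

DCCLIV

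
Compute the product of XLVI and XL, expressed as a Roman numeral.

XLVI = 46
XL = 40
46 × 40 = 1840

MDCCCXL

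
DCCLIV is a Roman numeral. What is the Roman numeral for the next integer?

DCCLIV = 754, so the next integer is 754 + 1 = 755

DCCLV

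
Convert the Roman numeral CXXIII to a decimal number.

CXXIII: C=100, X=10, X=10, I=1, I=1, I=1
100 + 10 + 10 + 1 + 1 + 1 = 123

123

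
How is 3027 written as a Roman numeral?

Convert 3027 to Roman numerals:
  3027 contains 3×1000 (MMM)
  27 contains 2×10 (XX)
  7 contains 1×5 (V)
  2 contains 2×1 (II)

MMMXXVII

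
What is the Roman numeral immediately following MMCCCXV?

MMCCCXV = 2315; next is 2316

MMCCCXVI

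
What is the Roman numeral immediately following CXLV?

CXLV = 145; next is 146

CXLVI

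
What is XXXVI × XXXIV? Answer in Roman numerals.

XXXVI = 36
XXXIV = 34
36 × 34 = 1224

MCCXXIV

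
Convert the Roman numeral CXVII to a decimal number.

CXVII: C=100, X=10, V=5, I=1, I=1
100 + 10 + 5 + 1 + 1 = 117

117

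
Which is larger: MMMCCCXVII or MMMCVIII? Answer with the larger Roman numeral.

MMMCCCXVII = 3317
MMMCVIII = 3108
3317 is larger

MMMCCCXVII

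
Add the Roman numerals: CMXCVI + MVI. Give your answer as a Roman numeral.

CMXCVI = 996
MVI = 1006
996 + 1006 = 2002

MMII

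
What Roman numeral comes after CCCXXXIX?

CCCXXXIX = 339, so the next integer is 339 + 1 = 340

CCCXL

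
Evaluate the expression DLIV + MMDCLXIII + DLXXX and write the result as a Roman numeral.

DLIV = 554, MMDCLXIII = 2663, DLXXX = 580
554 + 2663 = 3217
3217 + 580 = 3797

MMMDCCXCVII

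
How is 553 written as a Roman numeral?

Convert 553 to Roman numerals:
  553 contains 1×500 (D)
  53 contains 1×50 (L)
  3 contains 3×1 (III)

DLIII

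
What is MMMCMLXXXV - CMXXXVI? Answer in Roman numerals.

MMMCMLXXXV = 3985
CMXXXVI = 936
3985 - 936 = 3049

MMMXLIX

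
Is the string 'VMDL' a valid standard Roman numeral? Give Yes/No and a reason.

'VMDL': Invalid subtractive combination: VM

No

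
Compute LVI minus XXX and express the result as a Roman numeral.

LVI = 56
XXX = 30
56 - 30 = 26

XXVI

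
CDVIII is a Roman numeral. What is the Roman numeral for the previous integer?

CDVIII = 408, so the previous integer is 408 - 1 = 407

CDVII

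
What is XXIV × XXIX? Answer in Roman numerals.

XXIV = 24
XXIX = 29
24 × 29 = 696

DCXCVI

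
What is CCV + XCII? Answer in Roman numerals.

CCV = 205
XCII = 92
205 + 92 = 297

CCXCVII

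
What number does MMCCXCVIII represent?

MMCCXCVIII: M=1000, M=1000, C=100, C=100, XC=90, V=5, I=1, I=1, I=1
1000 + 1000 + 100 + 100 + 90 + 5 + 1 + 1 + 1 = 2298

2298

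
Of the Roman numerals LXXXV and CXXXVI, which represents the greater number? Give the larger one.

LXXXV = 85
CXXXVI = 136
136 is larger

CXXXVI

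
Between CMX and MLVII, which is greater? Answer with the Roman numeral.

CMX = 910
MLVII = 1057
1057 is larger

MLVII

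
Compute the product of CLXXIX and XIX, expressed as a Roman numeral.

CLXXIX = 179
XIX = 19
179 × 19 = 3401

MMMCDI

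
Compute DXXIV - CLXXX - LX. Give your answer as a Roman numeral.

DXXIV = 524, CLXXX = 180, LX = 60
524 - 180 = 344
344 - 60 = 284

CCLXXXIV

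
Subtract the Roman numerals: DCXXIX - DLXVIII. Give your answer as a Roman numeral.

DCXXIX = 629
DLXVIII = 568
629 - 568 = 61

LXI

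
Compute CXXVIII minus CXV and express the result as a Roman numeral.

CXXVIII = 128
CXV = 115
128 - 115 = 13

XIII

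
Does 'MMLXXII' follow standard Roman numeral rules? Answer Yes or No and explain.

'MMLXXII': Check the rules: uses only the symbols I, V, X, L, C, D, M; no symbol is repeated more than three times in a row; V, L and D each appear at most once; no smaller symbol precedes a larger one (values never increase from left to right). Value: M (1000) + M (1000) + L (50) + X (10) + X (10) + I (1) + I (1) = 2072. So it is a valid standard Roman numeral.

Yes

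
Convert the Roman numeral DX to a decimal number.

DX: D=500, X=10
500 + 10 = 510

510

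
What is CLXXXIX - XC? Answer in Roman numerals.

CLXXXIX = 189
XC = 90
189 - 90 = 99

XCIX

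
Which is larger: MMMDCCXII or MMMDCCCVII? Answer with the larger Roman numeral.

MMMDCCXII = 3712
MMMDCCCVII = 3807
3807 is larger

MMMDCCCVII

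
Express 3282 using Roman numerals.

Convert 3282 to Roman numerals:
  3282 contains 3×1000 (MMM)
  282 contains 2×100 (CC)
  82 contains 1×50 (L)
  32 contains 3×10 (XXX)
  2 contains 2×1 (II)

MMMCCLXXXII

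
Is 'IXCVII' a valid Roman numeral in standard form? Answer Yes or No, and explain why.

'IXCVII': I (position 1) comes before the larger symbol C (position 3) without being directly in front of it as a subtractive pair; apart from IV, IX, XL, XC, CD and CM, symbols must go from largest to smallest

No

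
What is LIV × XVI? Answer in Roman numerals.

LIV = 54
XVI = 16
54 × 16 = 864

DCCCLXIV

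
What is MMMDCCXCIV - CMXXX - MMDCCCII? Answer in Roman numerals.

MMMDCCXCIV = 3794, CMXXX = 930, MMDCCCII = 2802
3794 - 930 = 2864
2864 - 2802 = 62

LXII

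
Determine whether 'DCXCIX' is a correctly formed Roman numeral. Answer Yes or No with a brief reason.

'DCXCIX': Check the rules: uses only the symbols I, V, X, L, C, D, M; no symbol is repeated more than three times in a row; V, L and D each appear at most once; the only places a smaller symbol precedes a larger one are the allowed subtractive pairs XC, IX, the symbol right after such a pair (if any) is smaller than the pair's first symbol, and otherwise the values never increase from left to right. Value: D (500) + C (100) + XC (90) + IX (9) = 699. So it is a valid standard Roman numeral.

Yes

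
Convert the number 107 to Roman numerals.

Convert 107 to Roman numerals:
  107 contains 1×100 (C)
  7 contains 1×5 (V)
  2 contains 2×1 (II)

CVII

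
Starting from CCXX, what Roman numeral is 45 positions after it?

CCXX = 220
220 + 45 = 265

CCLXV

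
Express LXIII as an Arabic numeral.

LXIII: L=50, X=10, I=1, I=1, I=1
50 + 10 + 1 + 1 + 1 = 63

63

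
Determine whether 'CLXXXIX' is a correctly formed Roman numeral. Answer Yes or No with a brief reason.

'CLXXXIX': Check the rules: uses only the symbols I, V, X, L, C, D, M; no symbol is repeated more than three times in a row; V, L and D each appear at most once; the only place a smaller symbol precedes a larger one is the allowed subtractive pair IX, the symbol right after such a pair (if any) is smaller than the pair's first symbol, and otherwise the values never increase from left to right. Value: C (100) + L (50) + X (10) + X (10) + X (10) + IX (9) = 189. So it is a valid standard Roman numeral.

Yes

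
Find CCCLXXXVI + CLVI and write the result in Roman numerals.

CCCLXXXVI = 386
CLVI = 156
386 + 156 = 542

DXLII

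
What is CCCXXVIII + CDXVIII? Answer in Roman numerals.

CCCXXVIII = 328
CDXVIII = 418
328 + 418 = 746

DCCXLVI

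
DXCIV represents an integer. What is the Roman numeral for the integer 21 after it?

DXCIV = 594
594 + 21 = 615

DCXV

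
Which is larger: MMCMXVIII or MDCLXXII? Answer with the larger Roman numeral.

MMCMXVIII = 2918
MDCLXXII = 1672
2918 is larger

MMCMXVIII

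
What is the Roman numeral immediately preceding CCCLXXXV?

CCCLXXXV = 385; previous is 384

CCCLXXXIV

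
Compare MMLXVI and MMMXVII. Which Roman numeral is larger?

MMLXVI = 2066
MMMXVII = 3017
3017 is larger

MMMXVII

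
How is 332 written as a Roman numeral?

Convert 332 to Roman numerals:
  332 contains 3×100 (CCC)
  32 contains 3×10 (XXX)
  2 contains 2×1 (II)

CCCXXXII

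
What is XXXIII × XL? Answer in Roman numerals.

XXXIII = 33
XL = 40
33 × 40 = 1320

MCCCXX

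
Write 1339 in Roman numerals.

Convert 1339 to Roman numerals:
  1339 contains 1×1000 (M)
  339 contains 3×100 (CCC)
  39 contains 3×10 (XXX)
  9 contains 1×9 (IX)

MCCCXXXIX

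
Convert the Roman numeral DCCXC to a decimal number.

DCCXC: D=500, C=100, C=100, XC=90
500 + 100 + 100 + 90 = 790

790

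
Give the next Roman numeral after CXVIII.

CXVIII = 118; next is 119

CXIX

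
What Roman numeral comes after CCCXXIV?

CCCXXIV = 324; next is 325

CCCXXV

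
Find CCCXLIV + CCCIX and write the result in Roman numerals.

CCCXLIV = 344
CCCIX = 309
344 + 309 = 653

DCLIII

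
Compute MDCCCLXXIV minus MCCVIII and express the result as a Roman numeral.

MDCCCLXXIV = 1874
MCCVIII = 1208
1874 - 1208 = 666

DCLXVI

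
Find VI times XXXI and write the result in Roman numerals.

VI = 6
XXXI = 31
6 × 31 = 186

CLXXXVI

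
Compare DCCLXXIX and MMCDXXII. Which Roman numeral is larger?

DCCLXXIX = 779
MMCDXXII = 2422
2422 is larger

MMCDXXII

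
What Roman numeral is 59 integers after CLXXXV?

CLXXXV = 185
185 + 59 = 244

CCXLIV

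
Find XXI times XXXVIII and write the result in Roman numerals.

XXI = 21
XXXVIII = 38
21 × 38 = 798

DCCXCVIII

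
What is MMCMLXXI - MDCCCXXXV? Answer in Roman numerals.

MMCMLXXI = 2971
MDCCCXXXV = 1835
2971 - 1835 = 1136

MCXXXVI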